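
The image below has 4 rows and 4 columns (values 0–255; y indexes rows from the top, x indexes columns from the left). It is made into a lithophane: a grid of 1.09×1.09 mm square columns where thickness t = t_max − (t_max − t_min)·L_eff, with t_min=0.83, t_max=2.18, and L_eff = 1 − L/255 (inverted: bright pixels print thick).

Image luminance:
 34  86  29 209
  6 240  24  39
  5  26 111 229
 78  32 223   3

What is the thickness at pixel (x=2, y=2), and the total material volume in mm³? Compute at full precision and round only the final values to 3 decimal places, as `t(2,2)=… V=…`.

span = t_max - t_min = 2.18 - 0.83 = 1.350
L(2,2) = 111, L_eff = 1 - 111/255 = 0.564706 (inverted)
t(2,2) = 2.18 - 1.350·0.564706 = 1.418
Σt over all 4·4 pixels = 17471/850 ≈ 20.5541176
V = pitch²·Σt = 1.09²·17471/850 = 24.420

t(2,2)=1.418 V=24.420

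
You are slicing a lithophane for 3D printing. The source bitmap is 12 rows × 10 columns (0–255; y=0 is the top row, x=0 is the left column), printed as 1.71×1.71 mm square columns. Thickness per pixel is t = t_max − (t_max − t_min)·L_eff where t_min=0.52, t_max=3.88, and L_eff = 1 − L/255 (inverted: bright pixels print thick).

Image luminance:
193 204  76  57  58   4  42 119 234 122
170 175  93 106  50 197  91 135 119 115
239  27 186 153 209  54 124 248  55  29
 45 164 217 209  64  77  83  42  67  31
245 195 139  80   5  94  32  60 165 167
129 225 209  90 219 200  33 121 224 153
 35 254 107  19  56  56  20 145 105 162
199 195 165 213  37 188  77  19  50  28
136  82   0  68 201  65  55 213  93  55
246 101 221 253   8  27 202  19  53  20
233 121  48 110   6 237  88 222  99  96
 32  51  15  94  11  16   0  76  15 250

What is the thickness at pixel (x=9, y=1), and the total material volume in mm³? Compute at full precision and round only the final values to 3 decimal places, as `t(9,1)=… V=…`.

t(9,1)=2.035 V=703.997

span = t_max - t_min = 3.88 - 0.52 = 3.360
L(9,1) = 115, L_eff = 1 - 115/255 = 0.549020 (inverted)
t(9,1) = 3.88 - 3.360·0.549020 = 2.035
Σt over all 12·10 pixels = 511608/2125 ≈ 240.7567059
V = pitch²·Σt = 1.71²·511608/2125 = 703.997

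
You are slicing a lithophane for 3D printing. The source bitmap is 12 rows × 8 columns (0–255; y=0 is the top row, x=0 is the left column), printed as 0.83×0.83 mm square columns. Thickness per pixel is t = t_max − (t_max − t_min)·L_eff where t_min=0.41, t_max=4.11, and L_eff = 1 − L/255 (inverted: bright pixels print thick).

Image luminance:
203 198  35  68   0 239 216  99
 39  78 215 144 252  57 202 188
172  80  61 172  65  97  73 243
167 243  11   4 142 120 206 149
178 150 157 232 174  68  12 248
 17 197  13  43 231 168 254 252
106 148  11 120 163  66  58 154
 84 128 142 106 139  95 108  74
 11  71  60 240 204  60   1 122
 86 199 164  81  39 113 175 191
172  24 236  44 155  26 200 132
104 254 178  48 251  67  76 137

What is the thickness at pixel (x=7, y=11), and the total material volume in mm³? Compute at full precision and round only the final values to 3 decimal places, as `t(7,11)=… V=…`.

span = t_max - t_min = 4.11 - 0.41 = 3.700
L(7,11) = 137, L_eff = 1 - 137/255 = 0.462745 (inverted)
t(7,11) = 4.11 - 3.700·0.462745 = 2.398
Σt over all 12·8 pixels = 184601/850 ≈ 217.1776471
V = pitch²·Σt = 0.83²·184601/850 = 149.614

t(7,11)=2.398 V=149.614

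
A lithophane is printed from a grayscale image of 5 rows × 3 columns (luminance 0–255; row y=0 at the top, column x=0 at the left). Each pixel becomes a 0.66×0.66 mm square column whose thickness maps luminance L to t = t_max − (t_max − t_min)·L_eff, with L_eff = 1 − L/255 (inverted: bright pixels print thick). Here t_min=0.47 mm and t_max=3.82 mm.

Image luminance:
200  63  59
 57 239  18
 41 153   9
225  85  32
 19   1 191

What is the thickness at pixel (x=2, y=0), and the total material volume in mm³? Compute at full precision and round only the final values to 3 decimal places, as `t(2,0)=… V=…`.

span = t_max - t_min = 3.82 - 0.47 = 3.350
L(2,0) = 59, L_eff = 1 - 59/255 = 0.768627 (inverted)
t(2,0) = 3.82 - 3.350·0.768627 = 1.245
Σt over all 5·3 pixels = 43073/1700 ≈ 25.3370588
V = pitch²·Σt = 0.66²·43073/1700 = 11.037

t(2,0)=1.245 V=11.037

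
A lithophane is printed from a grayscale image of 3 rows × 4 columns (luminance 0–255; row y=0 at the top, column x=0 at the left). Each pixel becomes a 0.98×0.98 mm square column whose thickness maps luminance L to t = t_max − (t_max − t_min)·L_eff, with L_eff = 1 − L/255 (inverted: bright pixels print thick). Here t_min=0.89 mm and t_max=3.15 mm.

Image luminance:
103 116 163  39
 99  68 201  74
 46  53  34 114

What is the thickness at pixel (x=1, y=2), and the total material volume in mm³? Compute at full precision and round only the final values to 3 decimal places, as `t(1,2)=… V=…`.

span = t_max - t_min = 3.15 - 0.89 = 2.260
L(1,2) = 53, L_eff = 1 - 53/255 = 0.792157 (inverted)
t(1,2) = 3.15 - 2.260·0.792157 = 1.360
Σt over all 3·4 pixels = 1744/85 ≈ 20.5176471
V = pitch²·Σt = 0.98²·1744/85 = 19.705

t(1,2)=1.360 V=19.705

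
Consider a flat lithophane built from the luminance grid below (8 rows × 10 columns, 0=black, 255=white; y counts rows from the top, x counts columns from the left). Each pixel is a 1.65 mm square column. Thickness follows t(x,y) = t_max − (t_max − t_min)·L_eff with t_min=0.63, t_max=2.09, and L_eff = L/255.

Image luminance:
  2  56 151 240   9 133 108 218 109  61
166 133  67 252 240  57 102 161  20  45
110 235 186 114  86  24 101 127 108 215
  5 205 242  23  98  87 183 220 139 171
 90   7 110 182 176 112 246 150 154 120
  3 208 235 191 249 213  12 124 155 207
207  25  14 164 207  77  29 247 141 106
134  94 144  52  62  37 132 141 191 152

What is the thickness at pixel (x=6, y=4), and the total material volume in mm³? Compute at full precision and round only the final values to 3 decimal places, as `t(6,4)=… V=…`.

span = t_max - t_min = 2.09 - 0.63 = 1.460
L(6,4) = 246, L_eff = 246/255 = 0.964706
t(6,4) = 2.09 - 1.460·0.964706 = 0.682
Σt over all 8·10 pixels = 1379243/12750 ≈ 108.1759216
V = pitch²·Σt = 1.65²·1379243/12750 = 294.509

t(6,4)=0.682 V=294.509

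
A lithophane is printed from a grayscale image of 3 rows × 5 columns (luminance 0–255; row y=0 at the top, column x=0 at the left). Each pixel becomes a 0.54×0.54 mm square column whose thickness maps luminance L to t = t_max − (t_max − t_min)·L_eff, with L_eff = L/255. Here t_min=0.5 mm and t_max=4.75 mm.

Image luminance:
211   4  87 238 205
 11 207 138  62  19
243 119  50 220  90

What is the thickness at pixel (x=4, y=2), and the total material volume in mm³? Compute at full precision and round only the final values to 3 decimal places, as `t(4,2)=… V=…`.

span = t_max - t_min = 4.75 - 0.5 = 4.250
L(4,2) = 90, L_eff = 90/255 = 0.352941
t(4,2) = 4.75 - 4.250·0.352941 = 3.250
Σt over all 3·5 pixels = 2371/60 ≈ 39.5166667
V = pitch²·Σt = 0.54²·2371/60 = 11.523

t(4,2)=3.250 V=11.523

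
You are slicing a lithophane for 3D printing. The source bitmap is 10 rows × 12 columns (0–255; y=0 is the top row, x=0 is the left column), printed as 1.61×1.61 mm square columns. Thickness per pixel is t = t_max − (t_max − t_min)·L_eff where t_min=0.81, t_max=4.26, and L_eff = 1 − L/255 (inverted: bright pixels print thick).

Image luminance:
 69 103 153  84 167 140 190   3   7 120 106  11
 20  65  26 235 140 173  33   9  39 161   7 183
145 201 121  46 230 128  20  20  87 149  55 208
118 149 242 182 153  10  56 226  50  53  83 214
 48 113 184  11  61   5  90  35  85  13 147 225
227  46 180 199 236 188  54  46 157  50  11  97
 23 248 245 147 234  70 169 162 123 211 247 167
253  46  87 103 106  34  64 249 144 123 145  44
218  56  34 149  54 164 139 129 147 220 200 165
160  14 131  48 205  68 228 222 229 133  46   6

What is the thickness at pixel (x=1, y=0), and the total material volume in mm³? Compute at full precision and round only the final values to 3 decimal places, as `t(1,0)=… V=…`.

t(1,0)=2.204 V=753.693

span = t_max - t_min = 4.26 - 0.81 = 3.450
L(1,0) = 103, L_eff = 1 - 103/255 = 0.596078 (inverted)
t(1,0) = 4.26 - 3.450·0.596078 = 2.204
Σt over all 10·12 pixels = 494301/1700 ≈ 290.7652941
V = pitch²·Σt = 1.61²·494301/1700 = 753.693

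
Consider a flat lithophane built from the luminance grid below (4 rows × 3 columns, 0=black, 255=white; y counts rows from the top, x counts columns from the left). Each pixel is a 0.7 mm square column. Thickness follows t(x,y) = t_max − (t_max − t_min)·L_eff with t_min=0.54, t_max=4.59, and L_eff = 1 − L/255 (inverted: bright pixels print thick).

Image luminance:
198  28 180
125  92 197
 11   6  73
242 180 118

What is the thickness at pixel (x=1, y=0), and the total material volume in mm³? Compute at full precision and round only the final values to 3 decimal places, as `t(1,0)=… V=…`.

t(1,0)=0.985 V=14.460

span = t_max - t_min = 4.59 - 0.54 = 4.050
L(1,0) = 28, L_eff = 1 - 28/255 = 0.890196 (inverted)
t(1,0) = 4.59 - 4.050·0.890196 = 0.985
Σt over all 4·3 pixels = 25083/850 ≈ 29.5094118
V = pitch²·Σt = 0.7²·25083/850 = 14.460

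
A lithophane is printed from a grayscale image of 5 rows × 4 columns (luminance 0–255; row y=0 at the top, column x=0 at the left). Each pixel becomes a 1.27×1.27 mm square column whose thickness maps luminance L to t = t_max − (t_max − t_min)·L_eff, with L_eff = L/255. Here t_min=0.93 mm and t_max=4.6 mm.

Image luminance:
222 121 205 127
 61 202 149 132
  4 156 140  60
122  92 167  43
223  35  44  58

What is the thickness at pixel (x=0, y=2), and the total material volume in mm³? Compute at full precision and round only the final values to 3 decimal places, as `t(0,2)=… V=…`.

span = t_max - t_min = 4.6 - 0.93 = 3.670
L(0,2) = 4, L_eff = 4/255 = 0.015686
t(0,2) = 4.6 - 3.670·0.015686 = 4.542
Σt over all 5·4 pixels = 86987/1500 ≈ 57.9913333
V = pitch²·Σt = 1.27²·86987/1500 = 93.534

t(0,2)=4.542 V=93.534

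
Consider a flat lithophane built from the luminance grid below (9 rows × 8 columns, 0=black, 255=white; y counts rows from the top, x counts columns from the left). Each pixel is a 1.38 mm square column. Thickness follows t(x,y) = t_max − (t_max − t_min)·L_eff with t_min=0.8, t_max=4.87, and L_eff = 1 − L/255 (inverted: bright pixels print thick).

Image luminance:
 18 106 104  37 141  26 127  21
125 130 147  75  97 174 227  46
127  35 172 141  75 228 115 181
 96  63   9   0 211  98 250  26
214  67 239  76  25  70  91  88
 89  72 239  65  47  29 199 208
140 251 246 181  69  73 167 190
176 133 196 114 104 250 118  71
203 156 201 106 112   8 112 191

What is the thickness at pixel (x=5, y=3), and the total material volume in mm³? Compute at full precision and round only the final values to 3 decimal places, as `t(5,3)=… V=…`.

span = t_max - t_min = 4.87 - 0.8 = 4.070
L(5,3) = 98, L_eff = 1 - 98/255 = 0.615686 (inverted)
t(5,3) = 4.87 - 4.070·0.615686 = 2.364
Σt over all 9·8 pixels = 842683/4250 ≈ 198.2783529
V = pitch²·Σt = 1.38²·842683/4250 = 377.601

t(5,3)=2.364 V=377.601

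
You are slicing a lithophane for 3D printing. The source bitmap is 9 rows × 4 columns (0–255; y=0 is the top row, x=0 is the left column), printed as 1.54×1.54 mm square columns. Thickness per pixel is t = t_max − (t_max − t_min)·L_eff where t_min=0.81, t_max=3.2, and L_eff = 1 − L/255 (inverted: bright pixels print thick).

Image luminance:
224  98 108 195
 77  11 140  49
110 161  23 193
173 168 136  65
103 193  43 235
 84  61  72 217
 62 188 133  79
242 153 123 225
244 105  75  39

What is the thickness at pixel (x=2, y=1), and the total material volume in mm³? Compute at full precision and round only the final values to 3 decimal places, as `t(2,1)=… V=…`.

t(2,1)=2.122 V=171.560

span = t_max - t_min = 3.2 - 0.81 = 2.390
L(2,1) = 140, L_eff = 1 - 140/255 = 0.450980 (inverted)
t(2,1) = 3.2 - 2.390·0.450980 = 2.122
Σt over all 9·4 pixels = 108509/1500 ≈ 72.3393333
V = pitch²·Σt = 1.54²·108509/1500 = 171.560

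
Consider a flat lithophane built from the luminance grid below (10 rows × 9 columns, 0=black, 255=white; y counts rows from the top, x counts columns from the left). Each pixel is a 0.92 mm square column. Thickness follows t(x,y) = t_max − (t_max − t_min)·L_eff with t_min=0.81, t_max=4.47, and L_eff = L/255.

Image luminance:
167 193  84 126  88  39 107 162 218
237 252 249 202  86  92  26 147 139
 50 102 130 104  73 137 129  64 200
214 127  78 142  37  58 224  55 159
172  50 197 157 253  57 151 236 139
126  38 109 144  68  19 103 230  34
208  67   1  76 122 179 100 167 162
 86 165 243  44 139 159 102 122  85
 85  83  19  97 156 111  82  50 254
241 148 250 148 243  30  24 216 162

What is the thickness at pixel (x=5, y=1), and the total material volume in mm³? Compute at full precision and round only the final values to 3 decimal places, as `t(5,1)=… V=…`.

span = t_max - t_min = 4.47 - 0.81 = 3.660
L(5,1) = 92, L_eff = 92/255 = 0.360784
t(5,1) = 4.47 - 3.660·0.360784 = 3.150
Σt over all 10·9 pixels = 1001809/4250 ≈ 235.7197647
V = pitch²·Σt = 0.92²·1001809/4250 = 199.513

t(5,1)=3.150 V=199.513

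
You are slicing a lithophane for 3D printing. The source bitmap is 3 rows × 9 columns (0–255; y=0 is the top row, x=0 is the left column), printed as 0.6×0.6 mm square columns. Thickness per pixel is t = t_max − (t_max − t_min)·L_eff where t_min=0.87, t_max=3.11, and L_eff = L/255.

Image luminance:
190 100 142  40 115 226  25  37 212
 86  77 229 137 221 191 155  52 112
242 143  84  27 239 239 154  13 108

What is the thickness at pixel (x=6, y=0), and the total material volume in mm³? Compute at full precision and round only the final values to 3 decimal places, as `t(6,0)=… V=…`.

span = t_max - t_min = 3.11 - 0.87 = 2.240
L(6,0) = 25, L_eff = 25/255 = 0.098039
t(6,0) = 3.11 - 2.240·0.098039 = 2.890
Σt over all 3·9 pixels = 1335731/25500 ≈ 52.3816078
V = pitch²·Σt = 0.6²·1335731/25500 = 18.857

t(6,0)=2.890 V=18.857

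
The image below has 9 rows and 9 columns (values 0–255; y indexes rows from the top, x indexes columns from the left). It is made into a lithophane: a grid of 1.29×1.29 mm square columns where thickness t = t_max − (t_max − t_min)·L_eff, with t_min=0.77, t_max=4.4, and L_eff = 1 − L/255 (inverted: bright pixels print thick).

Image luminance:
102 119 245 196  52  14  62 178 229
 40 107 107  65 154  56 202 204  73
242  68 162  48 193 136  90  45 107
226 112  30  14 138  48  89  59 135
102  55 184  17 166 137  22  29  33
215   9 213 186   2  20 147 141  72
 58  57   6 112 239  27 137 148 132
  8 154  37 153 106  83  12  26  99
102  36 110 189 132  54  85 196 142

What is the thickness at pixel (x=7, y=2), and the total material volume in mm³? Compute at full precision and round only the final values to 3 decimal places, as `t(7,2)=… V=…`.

t(7,2)=1.411 V=306.023

span = t_max - t_min = 4.4 - 0.77 = 3.630
L(7,2) = 45, L_eff = 1 - 45/255 = 0.823529 (inverted)
t(7,2) = 4.4 - 3.630·0.823529 = 1.411
Σt over all 9·9 pixels = 781561/4250 ≈ 183.8967059
V = pitch²·Σt = 1.29²·781561/4250 = 306.023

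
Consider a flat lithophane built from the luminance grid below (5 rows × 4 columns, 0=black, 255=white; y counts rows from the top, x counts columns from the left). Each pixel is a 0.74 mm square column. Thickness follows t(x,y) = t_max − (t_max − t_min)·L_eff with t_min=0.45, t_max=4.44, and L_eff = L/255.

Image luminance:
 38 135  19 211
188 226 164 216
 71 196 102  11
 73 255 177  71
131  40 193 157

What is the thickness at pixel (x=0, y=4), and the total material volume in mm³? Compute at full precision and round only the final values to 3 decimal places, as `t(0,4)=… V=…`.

span = t_max - t_min = 4.44 - 0.45 = 3.990
L(0,4) = 131, L_eff = 131/255 = 0.513725
t(0,4) = 4.44 - 3.990·0.513725 = 2.390
Σt over all 5·4 pixels = 199579/4250 ≈ 46.9597647
V = pitch²·Σt = 0.74²·199579/4250 = 25.715

t(0,4)=2.390 V=25.715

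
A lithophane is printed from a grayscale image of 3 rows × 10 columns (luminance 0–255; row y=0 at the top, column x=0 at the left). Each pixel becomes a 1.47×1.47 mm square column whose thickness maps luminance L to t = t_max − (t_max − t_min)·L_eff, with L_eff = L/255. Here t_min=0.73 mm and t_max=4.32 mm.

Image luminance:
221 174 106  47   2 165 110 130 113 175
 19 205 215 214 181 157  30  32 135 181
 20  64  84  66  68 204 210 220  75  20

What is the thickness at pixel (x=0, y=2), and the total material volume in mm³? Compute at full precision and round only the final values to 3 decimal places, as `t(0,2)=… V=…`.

t(0,2)=4.038 V=169.225

span = t_max - t_min = 4.32 - 0.73 = 3.590
L(0,2) = 20, L_eff = 20/255 = 0.078431
t(0,2) = 4.32 - 3.590·0.078431 = 4.038
Σt over all 3·10 pixels = 1996963/25500 ≈ 78.3122745
V = pitch²·Σt = 1.47²·1996963/25500 = 169.225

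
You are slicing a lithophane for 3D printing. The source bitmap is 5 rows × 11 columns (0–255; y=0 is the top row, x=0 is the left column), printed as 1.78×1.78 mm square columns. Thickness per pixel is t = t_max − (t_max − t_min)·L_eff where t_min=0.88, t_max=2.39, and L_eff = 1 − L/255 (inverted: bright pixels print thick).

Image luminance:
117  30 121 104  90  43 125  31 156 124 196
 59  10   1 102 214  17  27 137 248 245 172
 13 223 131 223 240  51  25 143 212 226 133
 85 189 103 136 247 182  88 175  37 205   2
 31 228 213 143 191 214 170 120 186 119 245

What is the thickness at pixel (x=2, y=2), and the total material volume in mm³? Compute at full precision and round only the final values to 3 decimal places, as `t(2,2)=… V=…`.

span = t_max - t_min = 2.39 - 0.88 = 1.510
L(2,2) = 131, L_eff = 1 - 131/255 = 0.486275 (inverted)
t(2,2) = 2.39 - 1.510·0.486275 = 1.656
Σt over all 5·11 pixels = 1168099/12750 ≈ 91.6156078
V = pitch²·Σt = 1.78²·1168099/12750 = 290.275

t(2,2)=1.656 V=290.275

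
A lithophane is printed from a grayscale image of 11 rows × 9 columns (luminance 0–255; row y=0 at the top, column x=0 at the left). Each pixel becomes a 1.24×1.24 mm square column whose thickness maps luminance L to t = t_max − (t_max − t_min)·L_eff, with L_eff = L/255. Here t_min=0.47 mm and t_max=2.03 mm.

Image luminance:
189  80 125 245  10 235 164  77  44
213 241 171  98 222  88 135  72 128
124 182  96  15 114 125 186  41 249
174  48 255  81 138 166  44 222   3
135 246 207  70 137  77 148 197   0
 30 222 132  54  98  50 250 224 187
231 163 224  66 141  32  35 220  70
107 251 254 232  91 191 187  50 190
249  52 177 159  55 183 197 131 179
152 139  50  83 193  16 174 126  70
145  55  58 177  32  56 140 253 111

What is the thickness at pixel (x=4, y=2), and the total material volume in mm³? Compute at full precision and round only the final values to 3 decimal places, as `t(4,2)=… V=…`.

t(4,2)=1.333 V=182.861

span = t_max - t_min = 2.03 - 0.47 = 1.560
L(4,2) = 114, L_eff = 114/255 = 0.447059
t(4,2) = 2.03 - 1.560·0.447059 = 1.333
Σt over all 11·9 pixels = 1010873/8500 ≈ 118.9262353
V = pitch²·Σt = 1.24²·1010873/8500 = 182.861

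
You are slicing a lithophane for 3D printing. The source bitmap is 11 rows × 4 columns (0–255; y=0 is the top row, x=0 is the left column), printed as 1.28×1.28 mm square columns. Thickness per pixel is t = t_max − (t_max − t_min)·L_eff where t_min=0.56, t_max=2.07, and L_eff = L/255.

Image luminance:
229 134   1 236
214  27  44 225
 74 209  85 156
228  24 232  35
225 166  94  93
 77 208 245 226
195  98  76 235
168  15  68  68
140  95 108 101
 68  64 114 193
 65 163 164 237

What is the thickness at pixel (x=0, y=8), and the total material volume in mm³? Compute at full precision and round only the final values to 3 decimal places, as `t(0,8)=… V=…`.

t(0,8)=1.241 V=91.771

span = t_max - t_min = 2.07 - 0.56 = 1.510
L(0,8) = 140, L_eff = 140/255 = 0.549020
t(0,8) = 2.07 - 1.510·0.549020 = 1.241
Σt over all 11·4 pixels = 238053/4250 ≈ 56.0124706
V = pitch²·Σt = 1.28²·238053/4250 = 91.771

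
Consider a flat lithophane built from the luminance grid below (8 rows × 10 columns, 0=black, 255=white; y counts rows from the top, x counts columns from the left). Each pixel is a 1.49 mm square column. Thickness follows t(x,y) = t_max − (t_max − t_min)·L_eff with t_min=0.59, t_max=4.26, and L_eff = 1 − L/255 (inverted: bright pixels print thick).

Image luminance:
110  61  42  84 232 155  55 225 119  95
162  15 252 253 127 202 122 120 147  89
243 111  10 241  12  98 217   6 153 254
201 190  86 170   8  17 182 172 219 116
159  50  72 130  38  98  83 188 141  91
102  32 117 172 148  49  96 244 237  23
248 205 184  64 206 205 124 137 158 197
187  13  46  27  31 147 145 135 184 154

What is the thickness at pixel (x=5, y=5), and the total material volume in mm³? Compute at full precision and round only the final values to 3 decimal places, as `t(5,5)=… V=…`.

t(5,5)=1.295 V=438.368

span = t_max - t_min = 4.26 - 0.59 = 3.670
L(5,5) = 49, L_eff = 1 - 49/255 = 0.807843 (inverted)
t(5,5) = 4.26 - 3.670·0.807843 = 1.295
Σt over all 8·10 pixels = 83918/425 ≈ 197.4541176
V = pitch²·Σt = 1.49²·83918/425 = 438.368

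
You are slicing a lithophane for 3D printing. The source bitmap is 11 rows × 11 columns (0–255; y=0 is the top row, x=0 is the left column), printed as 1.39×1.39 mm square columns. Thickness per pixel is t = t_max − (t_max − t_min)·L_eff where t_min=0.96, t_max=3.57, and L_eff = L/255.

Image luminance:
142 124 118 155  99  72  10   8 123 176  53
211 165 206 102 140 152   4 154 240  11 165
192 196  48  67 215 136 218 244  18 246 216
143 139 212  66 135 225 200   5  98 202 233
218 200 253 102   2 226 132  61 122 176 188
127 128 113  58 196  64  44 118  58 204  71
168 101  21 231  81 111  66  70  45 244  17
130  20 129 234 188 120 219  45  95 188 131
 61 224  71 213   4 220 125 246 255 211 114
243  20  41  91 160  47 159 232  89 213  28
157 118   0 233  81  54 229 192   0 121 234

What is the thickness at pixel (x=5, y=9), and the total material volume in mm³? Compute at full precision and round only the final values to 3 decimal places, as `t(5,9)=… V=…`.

span = t_max - t_min = 3.57 - 0.96 = 2.610
L(5,9) = 47, L_eff = 47/255 = 0.184314
t(5,9) = 3.57 - 2.610·0.184314 = 3.089
Σt over all 11·11 pixels = 45447/170 ≈ 267.3352941
V = pitch²·Σt = 1.39²·45447/170 = 516.519

t(5,9)=3.089 V=516.519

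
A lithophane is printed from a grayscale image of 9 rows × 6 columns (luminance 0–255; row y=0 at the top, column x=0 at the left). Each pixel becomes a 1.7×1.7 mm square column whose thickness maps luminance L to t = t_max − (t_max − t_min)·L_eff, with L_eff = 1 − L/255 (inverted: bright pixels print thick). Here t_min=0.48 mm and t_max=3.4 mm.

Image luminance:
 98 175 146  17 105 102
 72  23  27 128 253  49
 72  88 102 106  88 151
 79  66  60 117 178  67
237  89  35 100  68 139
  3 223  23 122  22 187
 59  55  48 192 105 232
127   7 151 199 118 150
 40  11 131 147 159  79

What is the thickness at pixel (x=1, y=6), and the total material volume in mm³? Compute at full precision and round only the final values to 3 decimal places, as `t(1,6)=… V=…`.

t(1,6)=1.110 V=261.125

span = t_max - t_min = 3.4 - 0.48 = 2.920
L(1,6) = 55, L_eff = 1 - 55/255 = 0.784314 (inverted)
t(1,6) = 3.4 - 2.920·0.784314 = 1.110
Σt over all 9·6 pixels = 33883/375 ≈ 90.3546667
V = pitch²·Σt = 1.7²·33883/375 = 261.125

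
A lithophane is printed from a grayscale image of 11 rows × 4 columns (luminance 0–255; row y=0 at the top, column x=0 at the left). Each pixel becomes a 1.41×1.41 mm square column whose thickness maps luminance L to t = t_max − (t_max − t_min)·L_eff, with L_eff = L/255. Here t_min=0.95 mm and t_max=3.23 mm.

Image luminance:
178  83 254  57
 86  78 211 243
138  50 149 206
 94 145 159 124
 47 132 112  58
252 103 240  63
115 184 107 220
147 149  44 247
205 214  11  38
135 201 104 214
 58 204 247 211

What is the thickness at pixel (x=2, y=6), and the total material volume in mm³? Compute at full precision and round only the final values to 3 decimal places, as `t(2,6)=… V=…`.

t(2,6)=2.273 V=170.258

span = t_max - t_min = 3.23 - 0.95 = 2.280
L(2,6) = 107, L_eff = 107/255 = 0.419608
t(2,6) = 3.23 - 2.280·0.419608 = 2.273
Σt over all 11·4 pixels = 181982/2125 ≈ 85.6385882
V = pitch²·Σt = 1.41²·181982/2125 = 170.258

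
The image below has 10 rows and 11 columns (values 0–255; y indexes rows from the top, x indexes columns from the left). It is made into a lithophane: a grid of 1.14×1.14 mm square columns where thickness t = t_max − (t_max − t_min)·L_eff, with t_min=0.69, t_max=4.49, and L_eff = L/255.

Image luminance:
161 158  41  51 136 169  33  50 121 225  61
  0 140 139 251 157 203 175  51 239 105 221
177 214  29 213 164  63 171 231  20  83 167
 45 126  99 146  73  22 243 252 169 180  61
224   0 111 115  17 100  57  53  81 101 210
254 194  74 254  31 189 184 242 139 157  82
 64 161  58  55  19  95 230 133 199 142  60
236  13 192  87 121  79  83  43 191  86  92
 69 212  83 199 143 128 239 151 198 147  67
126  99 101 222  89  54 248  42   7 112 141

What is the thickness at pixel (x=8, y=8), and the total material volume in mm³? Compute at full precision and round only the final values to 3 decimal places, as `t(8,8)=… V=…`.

span = t_max - t_min = 4.49 - 0.69 = 3.800
L(8,8) = 198, L_eff = 198/255 = 0.776471
t(8,8) = 4.49 - 3.800·0.776471 = 1.539
Σt over all 10·11 pixels = 145337/510 ≈ 284.9745098
V = pitch²·Σt = 1.14²·145337/510 = 370.353

t(8,8)=1.539 V=370.353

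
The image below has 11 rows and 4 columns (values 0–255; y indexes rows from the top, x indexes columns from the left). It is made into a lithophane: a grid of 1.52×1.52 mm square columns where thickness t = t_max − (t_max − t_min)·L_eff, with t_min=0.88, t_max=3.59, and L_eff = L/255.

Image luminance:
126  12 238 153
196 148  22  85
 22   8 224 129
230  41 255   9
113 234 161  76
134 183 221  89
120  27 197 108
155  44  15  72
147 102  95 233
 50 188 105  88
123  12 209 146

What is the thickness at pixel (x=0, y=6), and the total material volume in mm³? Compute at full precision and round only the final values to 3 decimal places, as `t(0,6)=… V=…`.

t(0,6)=2.315 V=233.711

span = t_max - t_min = 3.59 - 0.88 = 2.710
L(0,6) = 120, L_eff = 120/255 = 0.470588
t(0,6) = 3.59 - 2.710·0.470588 = 2.315
Σt over all 11·4 pixels = 515897/5100 ≈ 101.1562745
V = pitch²·Σt = 1.52²·515897/5100 = 233.711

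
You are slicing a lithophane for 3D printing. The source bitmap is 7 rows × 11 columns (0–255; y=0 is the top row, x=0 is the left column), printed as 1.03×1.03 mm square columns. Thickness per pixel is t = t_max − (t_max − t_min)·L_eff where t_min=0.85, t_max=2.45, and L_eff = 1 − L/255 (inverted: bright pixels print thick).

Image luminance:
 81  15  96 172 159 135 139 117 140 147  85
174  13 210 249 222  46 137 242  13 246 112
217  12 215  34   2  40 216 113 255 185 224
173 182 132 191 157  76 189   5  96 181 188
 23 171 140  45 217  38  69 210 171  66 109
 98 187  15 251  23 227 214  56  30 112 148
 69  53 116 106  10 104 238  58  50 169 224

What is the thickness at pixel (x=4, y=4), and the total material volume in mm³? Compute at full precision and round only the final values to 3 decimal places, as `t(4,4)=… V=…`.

span = t_max - t_min = 2.45 - 0.85 = 1.600
L(4,4) = 217, L_eff = 1 - 217/255 = 0.149020 (inverted)
t(4,4) = 2.45 - 1.600·0.149020 = 2.212
Σt over all 7·11 pixels = 129799/1020 ≈ 127.2539216
V = pitch²·Σt = 1.03²·129799/1020 = 135.004

t(4,4)=2.212 V=135.004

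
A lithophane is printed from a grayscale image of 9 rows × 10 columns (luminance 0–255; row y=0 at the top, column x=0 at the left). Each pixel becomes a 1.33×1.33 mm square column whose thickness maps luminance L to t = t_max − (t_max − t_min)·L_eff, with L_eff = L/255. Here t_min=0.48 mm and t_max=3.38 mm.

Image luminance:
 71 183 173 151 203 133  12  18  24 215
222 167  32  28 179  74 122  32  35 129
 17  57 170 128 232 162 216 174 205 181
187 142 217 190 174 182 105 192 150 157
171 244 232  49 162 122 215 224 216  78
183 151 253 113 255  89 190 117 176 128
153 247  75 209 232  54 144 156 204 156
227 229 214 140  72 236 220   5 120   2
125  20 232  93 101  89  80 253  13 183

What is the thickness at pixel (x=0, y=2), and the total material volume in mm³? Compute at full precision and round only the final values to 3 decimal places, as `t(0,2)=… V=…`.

span = t_max - t_min = 3.38 - 0.48 = 2.900
L(0,2) = 17, L_eff = 17/255 = 0.066667
t(0,2) = 3.38 - 2.900·0.066667 = 3.187
Σt over all 9·10 pixels = 396013/2550 ≈ 155.2992157
V = pitch²·Σt = 1.33²·396013/2550 = 274.709

t(0,2)=3.187 V=274.709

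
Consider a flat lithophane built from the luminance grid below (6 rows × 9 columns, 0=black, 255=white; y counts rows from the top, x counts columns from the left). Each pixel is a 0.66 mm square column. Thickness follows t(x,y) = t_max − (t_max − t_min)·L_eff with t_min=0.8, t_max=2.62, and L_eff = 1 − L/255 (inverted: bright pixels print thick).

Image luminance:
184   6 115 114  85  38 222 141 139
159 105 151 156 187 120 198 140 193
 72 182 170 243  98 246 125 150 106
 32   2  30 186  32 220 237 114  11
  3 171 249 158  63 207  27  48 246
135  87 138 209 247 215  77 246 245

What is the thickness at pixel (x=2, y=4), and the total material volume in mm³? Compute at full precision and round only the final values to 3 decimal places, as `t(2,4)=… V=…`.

span = t_max - t_min = 2.62 - 0.8 = 1.820
L(2,4) = 249, L_eff = 1 - 249/255 = 0.023529 (inverted)
t(2,4) = 2.62 - 1.820·0.023529 = 2.577
Σt over all 6·9 pixels = 7244/75 ≈ 96.5866667
V = pitch²·Σt = 0.66²·7244/75 = 42.073

t(2,4)=2.577 V=42.073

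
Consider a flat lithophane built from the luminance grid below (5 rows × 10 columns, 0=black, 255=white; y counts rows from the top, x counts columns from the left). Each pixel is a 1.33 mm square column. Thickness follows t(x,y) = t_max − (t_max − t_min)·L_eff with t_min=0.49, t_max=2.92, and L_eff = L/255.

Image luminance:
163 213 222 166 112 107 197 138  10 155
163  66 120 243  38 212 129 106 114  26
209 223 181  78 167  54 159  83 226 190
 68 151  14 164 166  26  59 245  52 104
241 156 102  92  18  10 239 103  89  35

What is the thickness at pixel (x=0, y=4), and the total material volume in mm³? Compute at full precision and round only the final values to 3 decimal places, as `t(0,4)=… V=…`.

t(0,4)=0.623 V=150.310

span = t_max - t_min = 2.92 - 0.49 = 2.430
L(0,4) = 241, L_eff = 241/255 = 0.945098
t(0,4) = 2.92 - 2.430·0.945098 = 0.623
Σt over all 5·10 pixels = 180569/2125 ≈ 84.9736471
V = pitch²·Σt = 1.33²·180569/2125 = 150.310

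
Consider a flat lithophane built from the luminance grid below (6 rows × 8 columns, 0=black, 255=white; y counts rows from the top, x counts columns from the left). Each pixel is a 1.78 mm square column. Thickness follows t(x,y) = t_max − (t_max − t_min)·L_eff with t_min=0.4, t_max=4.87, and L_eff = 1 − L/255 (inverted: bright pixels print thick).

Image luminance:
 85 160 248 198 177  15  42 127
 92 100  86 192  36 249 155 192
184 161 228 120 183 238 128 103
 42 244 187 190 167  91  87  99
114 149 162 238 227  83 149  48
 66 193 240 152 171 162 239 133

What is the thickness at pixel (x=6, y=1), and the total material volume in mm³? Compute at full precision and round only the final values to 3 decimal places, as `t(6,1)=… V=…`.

span = t_max - t_min = 4.87 - 0.4 = 4.470
L(6,1) = 155, L_eff = 1 - 155/255 = 0.392157 (inverted)
t(6,1) = 4.87 - 4.470·0.392157 = 3.117
Σt over all 6·8 pixels = 306467/2125 ≈ 144.2197647
V = pitch²·Σt = 1.78²·306467/2125 = 456.946

t(6,1)=3.117 V=456.946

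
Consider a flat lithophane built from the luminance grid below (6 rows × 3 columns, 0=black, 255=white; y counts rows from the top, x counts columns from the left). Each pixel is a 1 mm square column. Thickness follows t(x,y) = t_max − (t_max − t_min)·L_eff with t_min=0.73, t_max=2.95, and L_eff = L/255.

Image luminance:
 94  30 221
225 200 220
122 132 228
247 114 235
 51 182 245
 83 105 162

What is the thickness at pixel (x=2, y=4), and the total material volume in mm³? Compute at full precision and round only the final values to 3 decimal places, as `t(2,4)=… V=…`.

span = t_max - t_min = 2.95 - 0.73 = 2.220
L(2,4) = 245, L_eff = 245/255 = 0.960784
t(2,4) = 2.95 - 2.220·0.960784 = 0.817
Σt over all 6·3 pixels = 118523/4250 ≈ 27.8877647
V = pitch²·Σt = 1²·118523/4250 = 27.888

t(2,4)=0.817 V=27.888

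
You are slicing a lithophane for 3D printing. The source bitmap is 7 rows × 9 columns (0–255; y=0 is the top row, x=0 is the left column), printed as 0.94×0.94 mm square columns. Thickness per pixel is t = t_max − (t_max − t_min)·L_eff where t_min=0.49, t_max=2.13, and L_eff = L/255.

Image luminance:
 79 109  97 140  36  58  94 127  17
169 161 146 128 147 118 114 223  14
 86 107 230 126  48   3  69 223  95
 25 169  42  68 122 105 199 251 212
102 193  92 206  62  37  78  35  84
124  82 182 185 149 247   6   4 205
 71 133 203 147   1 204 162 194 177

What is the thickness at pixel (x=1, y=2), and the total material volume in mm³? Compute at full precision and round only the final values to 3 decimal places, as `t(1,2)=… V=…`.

t(1,2)=1.442 V=75.825

span = t_max - t_min = 2.13 - 0.49 = 1.640
L(1,2) = 107, L_eff = 107/255 = 0.419608
t(1,2) = 2.13 - 1.640·0.419608 = 1.442
Σt over all 7·9 pixels = 2188237/25500 ≈ 85.8132157
V = pitch²·Σt = 0.94²·2188237/25500 = 75.825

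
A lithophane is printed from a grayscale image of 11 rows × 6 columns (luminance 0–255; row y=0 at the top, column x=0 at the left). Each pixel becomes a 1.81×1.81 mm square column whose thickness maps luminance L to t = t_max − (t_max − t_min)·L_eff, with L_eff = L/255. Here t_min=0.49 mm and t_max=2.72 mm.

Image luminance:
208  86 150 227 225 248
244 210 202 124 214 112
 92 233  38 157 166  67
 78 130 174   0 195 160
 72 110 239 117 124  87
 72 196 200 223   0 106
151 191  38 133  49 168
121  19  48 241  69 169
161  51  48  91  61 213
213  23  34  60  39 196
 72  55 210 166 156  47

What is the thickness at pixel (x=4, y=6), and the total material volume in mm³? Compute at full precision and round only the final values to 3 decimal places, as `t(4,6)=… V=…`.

t(4,6)=2.291 V=342.339

span = t_max - t_min = 2.72 - 0.49 = 2.230
L(4,6) = 49, L_eff = 49/255 = 0.192157
t(4,6) = 2.72 - 2.230·0.192157 = 2.291
Σt over all 11·6 pixels = 2664643/25500 ≈ 104.4958039
V = pitch²·Σt = 1.81²·2664643/25500 = 342.339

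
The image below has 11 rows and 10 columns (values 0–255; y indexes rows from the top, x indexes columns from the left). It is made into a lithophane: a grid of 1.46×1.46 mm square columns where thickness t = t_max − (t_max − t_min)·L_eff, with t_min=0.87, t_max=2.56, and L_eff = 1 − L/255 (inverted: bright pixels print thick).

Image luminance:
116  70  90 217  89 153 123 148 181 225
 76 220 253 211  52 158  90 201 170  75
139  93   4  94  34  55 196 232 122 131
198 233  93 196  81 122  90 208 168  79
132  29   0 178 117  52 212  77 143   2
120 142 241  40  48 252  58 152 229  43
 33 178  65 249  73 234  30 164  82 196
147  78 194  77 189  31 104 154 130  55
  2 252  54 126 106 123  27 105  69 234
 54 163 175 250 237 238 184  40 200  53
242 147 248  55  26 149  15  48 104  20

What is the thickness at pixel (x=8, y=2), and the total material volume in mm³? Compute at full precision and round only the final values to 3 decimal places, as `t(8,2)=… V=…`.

t(8,2)=1.679 V=401.236

span = t_max - t_min = 2.56 - 0.87 = 1.690
L(8,2) = 122, L_eff = 1 - 122/255 = 0.521569 (inverted)
t(8,2) = 2.56 - 1.690·0.521569 = 1.679
Σt over all 11·10 pixels = 399994/2125 ≈ 188.2324706
V = pitch²·Σt = 1.46²·399994/2125 = 401.236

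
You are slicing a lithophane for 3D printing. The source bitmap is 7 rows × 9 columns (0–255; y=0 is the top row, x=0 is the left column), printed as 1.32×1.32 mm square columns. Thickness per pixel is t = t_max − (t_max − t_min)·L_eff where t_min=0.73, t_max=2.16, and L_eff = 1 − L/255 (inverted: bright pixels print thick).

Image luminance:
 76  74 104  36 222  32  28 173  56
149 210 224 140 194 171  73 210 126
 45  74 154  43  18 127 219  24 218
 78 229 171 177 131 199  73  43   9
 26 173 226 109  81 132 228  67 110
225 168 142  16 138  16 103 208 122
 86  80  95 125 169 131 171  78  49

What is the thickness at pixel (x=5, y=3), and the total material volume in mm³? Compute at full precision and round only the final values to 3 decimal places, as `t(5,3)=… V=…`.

span = t_max - t_min = 2.16 - 0.73 = 1.430
L(5,3) = 199, L_eff = 1 - 199/255 = 0.219608 (inverted)
t(5,3) = 2.16 - 1.430·0.219608 = 1.846
Σt over all 7·9 pixels = 2260117/25500 ≈ 88.6320392
V = pitch²·Σt = 1.32²·2260117/25500 = 154.432

t(5,3)=1.846 V=154.432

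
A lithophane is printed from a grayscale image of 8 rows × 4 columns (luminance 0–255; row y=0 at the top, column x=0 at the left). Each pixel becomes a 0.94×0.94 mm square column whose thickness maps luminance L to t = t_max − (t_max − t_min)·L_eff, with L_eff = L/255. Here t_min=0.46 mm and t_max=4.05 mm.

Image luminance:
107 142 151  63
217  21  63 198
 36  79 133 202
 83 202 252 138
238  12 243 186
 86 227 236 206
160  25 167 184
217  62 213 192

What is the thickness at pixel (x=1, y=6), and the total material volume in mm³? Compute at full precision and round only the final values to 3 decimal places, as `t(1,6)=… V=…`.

t(1,6)=3.698 V=55.538

span = t_max - t_min = 4.05 - 0.46 = 3.590
L(1,6) = 25, L_eff = 25/255 = 0.098039
t(1,6) = 4.05 - 3.590·0.098039 = 3.698
Σt over all 8·4 pixels = 1602781/25500 ≈ 62.8541569
V = pitch²·Σt = 0.94²·1602781/25500 = 55.538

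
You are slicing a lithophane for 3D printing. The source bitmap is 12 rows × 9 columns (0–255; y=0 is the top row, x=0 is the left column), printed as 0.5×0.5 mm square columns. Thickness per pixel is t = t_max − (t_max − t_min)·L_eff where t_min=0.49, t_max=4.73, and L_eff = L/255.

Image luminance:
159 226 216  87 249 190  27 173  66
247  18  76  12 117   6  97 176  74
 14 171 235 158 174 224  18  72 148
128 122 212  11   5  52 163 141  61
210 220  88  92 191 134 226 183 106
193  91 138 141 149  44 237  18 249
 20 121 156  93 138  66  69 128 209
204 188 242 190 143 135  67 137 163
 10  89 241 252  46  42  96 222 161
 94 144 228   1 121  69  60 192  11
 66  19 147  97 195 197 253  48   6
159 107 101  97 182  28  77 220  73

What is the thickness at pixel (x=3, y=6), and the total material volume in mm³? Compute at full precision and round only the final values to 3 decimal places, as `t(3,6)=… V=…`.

t(3,6)=3.184 V=70.948

span = t_max - t_min = 4.73 - 0.49 = 4.240
L(3,6) = 93, L_eff = 93/255 = 0.364706
t(3,6) = 4.73 - 4.240·0.364706 = 3.184
Σt over all 12·9 pixels = 72367/255 ≈ 283.7921569
V = pitch²·Σt = 0.5²·72367/255 = 70.948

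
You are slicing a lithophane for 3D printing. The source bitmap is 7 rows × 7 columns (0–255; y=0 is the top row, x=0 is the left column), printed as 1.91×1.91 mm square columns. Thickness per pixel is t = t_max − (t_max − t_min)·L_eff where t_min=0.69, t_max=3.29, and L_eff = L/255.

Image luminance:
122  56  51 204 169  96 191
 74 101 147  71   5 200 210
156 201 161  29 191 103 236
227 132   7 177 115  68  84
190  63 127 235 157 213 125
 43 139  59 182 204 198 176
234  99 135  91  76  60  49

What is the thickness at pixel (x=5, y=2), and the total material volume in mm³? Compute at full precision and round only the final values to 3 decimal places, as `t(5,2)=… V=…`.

t(5,2)=2.240 V=348.603

span = t_max - t_min = 3.29 - 0.69 = 2.600
L(5,2) = 103, L_eff = 103/255 = 0.403922
t(5,2) = 3.29 - 2.600·0.403922 = 2.240
Σt over all 7·7 pixels = 487343/5100 ≈ 95.5574510
V = pitch²·Σt = 1.91²·487343/5100 = 348.603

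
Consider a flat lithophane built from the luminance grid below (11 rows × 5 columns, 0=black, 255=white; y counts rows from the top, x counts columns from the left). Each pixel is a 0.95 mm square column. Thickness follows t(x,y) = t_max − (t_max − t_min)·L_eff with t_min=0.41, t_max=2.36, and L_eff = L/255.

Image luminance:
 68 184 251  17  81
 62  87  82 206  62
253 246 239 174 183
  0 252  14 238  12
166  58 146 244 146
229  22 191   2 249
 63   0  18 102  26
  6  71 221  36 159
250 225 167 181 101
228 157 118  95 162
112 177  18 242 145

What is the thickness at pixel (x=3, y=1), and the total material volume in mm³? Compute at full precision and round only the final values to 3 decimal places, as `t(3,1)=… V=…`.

t(3,1)=0.785 V=67.150

span = t_max - t_min = 2.36 - 0.41 = 1.950
L(3,1) = 206, L_eff = 206/255 = 0.807843
t(3,1) = 2.36 - 1.950·0.807843 = 0.785
Σt over all 11·5 pixels = 31622/425 ≈ 74.4047059
V = pitch²·Σt = 0.95²·31622/425 = 67.150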